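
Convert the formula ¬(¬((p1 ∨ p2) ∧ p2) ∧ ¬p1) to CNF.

¬(¬((p1 ∨ p2) ∧ p2) ∧ ¬p1)
= ¬¬((p1 ∨ p2) ∧ p2) ∨ ¬¬p1   (De Morgan)
= ((p1 ∨ p2) ∧ p2) ∨ ¬¬p1   (double negation)
= ((p1 ∨ p2) ∧ p2) ∨ p1   (double negation)
= (p1 ∨ p2 ∨ p1) ∧ (p2 ∨ p1)   (distribute ∨ over ∧)
= p1 ∨ p2   (simplify)

p1 ∨ p2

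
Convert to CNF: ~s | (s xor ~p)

~s | p

~s | (s xor ~p)
⇔ ~s | ((s | ~p) & ~(s & ~p))   — expand xor
⇔ ~s | ((s | ~p) & (~s | ~~p))   — De Morgan
⇔ ~s | ((s | ~p) & (~s | p))   — double negation
⇔ (~s | s | ~p) & (~s | ~s | p)   — distribute | over &
⇔ ~s | p   — simplify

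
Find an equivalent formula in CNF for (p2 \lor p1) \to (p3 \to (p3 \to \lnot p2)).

\lnot p2 \lor \lnot p3

(p2 \lor p1) \to (p3 \to (p3 \to \lnot p2))
⇔ \lnot (p2 \lor p1) \lor (p3 \to (p3 \to \lnot p2))   (eliminate \to)
⇔ \lnot (p2 \lor p1) \lor \lnot p3 \lor (p3 \to \lnot p2)   (eliminate \to)
⇔ \lnot (p2 \lor p1) \lor \lnot p3 \lor \lnot p3 \lor \lnot p2   (eliminate \to)
⇔ (\lnot p2 \land \lnot p1) \lor \lnot p3 \lor \lnot p3 \lor \lnot p2   (De Morgan)
⇔ (\lnot p2 \lor \lnot p3 \lor \lnot p3 \lor \lnot p2) \land (\lnot p1 \lor \lnot p3 \lor \lnot p3 \lor \lnot p2)   (distribute \lor over \land)
⇔ \lnot p2 \lor \lnot p3   (simplify)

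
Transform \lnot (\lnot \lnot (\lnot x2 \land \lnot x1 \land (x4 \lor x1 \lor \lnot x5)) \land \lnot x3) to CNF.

\lnot (\lnot \lnot (\lnot x2 \land \lnot x1 \land (x4 \lor x1 \lor \lnot x5)) \land \lnot x3)
= \lnot \lnot \lnot (\lnot x2 \land \lnot x1 \land (x4 \lor x1 \lor \lnot x5)) \lor \lnot \lnot x3   [De Morgan]
= \lnot (\lnot x2 \land \lnot x1 \land (x4 \lor x1 \lor \lnot x5)) \lor \lnot \lnot x3   [double negation]
= \lnot \lnot x2 \lor \lnot \lnot x1 \lor \lnot (x4 \lor x1 \lor \lnot x5) \lor \lnot \lnot x3   [De Morgan]
= x2 \lor \lnot \lnot x1 \lor \lnot (x4 \lor x1 \lor \lnot x5) \lor \lnot \lnot x3   [double negation]
= x2 \lor x1 \lor \lnot (x4 \lor x1 \lor \lnot x5) \lor \lnot \lnot x3   [double negation]
= x2 \lor x1 \lor (\lnot x4 \land \lnot x1 \land \lnot \lnot x5) \lor \lnot \lnot x3   [De Morgan]
= x2 \lor x1 \lor (\lnot x4 \land \lnot x1 \land x5) \lor \lnot \lnot x3   [double negation]
= x2 \lor x1 \lor (\lnot x4 \land \lnot x1 \land x5) \lor x3   [double negation]
= (x2 \lor x1 \lor \lnot x4 \lor x3) \land (x2 \lor x1 \lor \lnot x1 \lor x3) \land (x2 \lor x1 \lor x5 \lor x3)   [distribute \lor over \land]
= (x2 \lor x1 \lor \lnot x4 \lor x3) \land (x2 \lor x1 \lor x5 \lor x3)   [simplify]

(x2 \lor x1 \lor \lnot x4 \lor x3) \land (x2 \lor x1 \lor x5 \lor x3)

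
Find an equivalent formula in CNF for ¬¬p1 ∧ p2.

p1 ∧ p2

¬¬p1 ∧ p2
≡ p1 ∧ p2   — double negation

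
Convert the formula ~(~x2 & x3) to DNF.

x2 | ~x3

~(~x2 & x3)
≡ ~~x2 | ~x3
≡ x2 | ~x3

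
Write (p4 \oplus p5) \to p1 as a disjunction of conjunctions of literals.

(p4 \oplus p5) \to p1
= \lnot (p4 \oplus p5) \lor p1   — eliminate \to
= \lnot ((p4 \land \lnot p5) \lor (\lnot p4 \land p5)) \lor p1   — expand \oplus
= (\lnot (p4 \land \lnot p5) \land \lnot (\lnot p4 \land p5)) \lor p1   — De Morgan
= ((\lnot p4 \lor \lnot \lnot p5) \land \lnot (\lnot p4 \land p5)) \lor p1   — De Morgan
= ((\lnot p4 \lor p5) \land \lnot (\lnot p4 \land p5)) \lor p1   — double negation
= ((\lnot p4 \lor p5) \land (\lnot \lnot p4 \lor \lnot p5)) \lor p1   — De Morgan
= ((\lnot p4 \lor p5) \land (p4 \lor \lnot p5)) \lor p1   — double negation
= (\lnot p4 \land p4) \lor (\lnot p4 \land \lnot p5) \lor (p5 \land p4) \lor (p5 \land \lnot p5) \lor p1   — distribute \land over \lor
= (\lnot p4 \land \lnot p5) \lor (p5 \land p4) \lor p1   — simplify

(\lnot p4 \land \lnot p5) \lor (p5 \land p4) \lor p1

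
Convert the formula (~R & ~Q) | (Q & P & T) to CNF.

(~R | Q) & (~R | P) & (~R | T) & (~Q | P) & (~Q | T)

(~R & ~Q) | (Q & P & T)
≡ (~R | Q) & (~R | P) & (~R | T) & (~Q | Q) & (~Q | P) & (~Q | T)   [distribute | over &]
≡ (~R | Q) & (~R | P) & (~R | T) & (~Q | P) & (~Q | T)   [simplify]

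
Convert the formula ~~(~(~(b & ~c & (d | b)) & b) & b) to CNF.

(~c | ~b) & b

~~(~(~(b & ~c & (d | b)) & b) & b)
⇔ ~(~(b & ~c & (d | b)) & b) & b   (double negation)
⇔ (~~(b & ~c & (d | b)) | ~b) & b   (De Morgan)
⇔ ((b & ~c & (d | b)) | ~b) & b   (double negation)
⇔ (b | ~b) & (~c | ~b) & (d | b | ~b) & b   (distribute | over &)
⇔ (~c | ~b) & b   (simplify)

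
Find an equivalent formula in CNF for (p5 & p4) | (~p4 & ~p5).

(p5 & p4) | (~p4 & ~p5)
⇔ (p5 | ~p4) & (p5 | ~p5) & (p4 | ~p4) & (p4 | ~p5)   [distribute | over &]
⇔ (p5 | ~p4) & (p4 | ~p5)   [simplify]

(p5 | ~p4) & (p4 | ~p5)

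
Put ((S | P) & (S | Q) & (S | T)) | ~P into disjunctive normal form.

S | (P & Q & T) | ~P

((S | P) & (S | Q) & (S | T)) | ~P
= (S & S & S) | (S & S & T) | (S & Q & S) | (S & Q & T) | (P & S & S) | (P & S & T) | (P & Q & S) | (P & Q & T) | ~P   (distribute & over |)
= S | (P & Q & T) | ~P   (simplify)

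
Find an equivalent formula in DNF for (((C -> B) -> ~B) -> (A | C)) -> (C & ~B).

(((C -> B) -> ~B) -> (A | C)) -> (C & ~B)
= ~(((C -> B) -> ~B) -> (A | C)) | (C & ~B)   [eliminate ->]
= ~(~((C -> B) -> ~B) | A | C) | (C & ~B)   [eliminate ->]
= ~(~(~(C -> B) | ~B) | A | C) | (C & ~B)   [eliminate ->]
= ~(~(~(~C | B) | ~B) | A | C) | (C & ~B)   [eliminate ->]
= (~~(~(~C | B) | ~B) & ~A & ~C) | (C & ~B)   [De Morgan]
= ((~(~C | B) | ~B) & ~A & ~C) | (C & ~B)   [double negation]
= (((~~C & ~B) | ~B) & ~A & ~C) | (C & ~B)   [De Morgan]
= (((C & ~B) | ~B) & ~A & ~C) | (C & ~B)   [double negation]
= (C & ~B & ~A & ~C) | (~B & ~A & ~C) | (C & ~B)   [distribute & over |]
= (~B & ~A & ~C) | (C & ~B)   [simplify]

(~B & ~A & ~C) | (C & ~B)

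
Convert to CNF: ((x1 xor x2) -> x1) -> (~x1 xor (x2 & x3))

(~x1 | x2) & (~x1 | x3)

((x1 xor x2) -> x1) -> (~x1 xor (x2 & x3))
⇔ ~((x1 xor x2) -> x1) | (~x1 xor (x2 & x3))   [eliminate ->]
⇔ ~(~(x1 xor x2) | x1) | (~x1 xor (x2 & x3))   [eliminate ->]
⇔ ~(~((x1 | x2) & ~(x1 & x2)) | x1) | (~x1 xor (x2 & x3))   [expand xor]
⇔ ~(~((x1 | x2) & ~(x1 & x2)) | x1) | ((~x1 | (x2 & x3)) & ~(~x1 & x2 & x3))   [expand xor]
⇔ (~~((x1 | x2) & ~(x1 & x2)) & ~x1) | ((~x1 | (x2 & x3)) & ~(~x1 & x2 & x3))   [De Morgan]
⇔ ((x1 | x2) & ~(x1 & x2) & ~x1) | ((~x1 | (x2 & x3)) & ~(~x1 & x2 & x3))   [double negation]
⇔ ((x1 | x2) & (~x1 | ~x2) & ~x1) | ((~x1 | (x2 & x3)) & ~(~x1 & x2 & x3))   [De Morgan]
⇔ ((x1 | x2) & (~x1 | ~x2) & ~x1) | ((~x1 | (x2 & x3)) & (~~x1 | ~x2 | ~x3))   [De Morgan]
⇔ ((x1 | x2) & (~x1 | ~x2) & ~x1) | ((~x1 | (x2 & x3)) & (x1 | ~x2 | ~x3))   [double negation]
⇔ (x1 | x2 | ~x1 | x2) & (x1 | x2 | ~x1 | x3) & (x1 | x2 | x1 | ~x2 | ~x3) & (~x1 | ~x2 | ~x1 | x2) & (~x1 | ~x2 | ~x1 | x3) & (~x1 | ~x2 | x1 | ~x2 | ~x3) & (~x1 | ~x1 | x2) & (~x1 | ~x1 | x3) & (~x1 | x1 | ~x2 | ~x3)   [distribute | over &]
⇔ (~x1 | x2) & (~x1 | x3)   [simplify]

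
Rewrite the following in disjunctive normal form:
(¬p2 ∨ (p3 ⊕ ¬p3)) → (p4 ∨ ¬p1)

(¬p2 ∨ (p3 ⊕ ¬p3)) → (p4 ∨ ¬p1)
⇔ ¬(¬p2 ∨ (p3 ⊕ ¬p3)) ∨ p4 ∨ ¬p1   [eliminate →]
⇔ ¬(¬p2 ∨ (p3 ∧ ¬¬p3) ∨ (¬p3 ∧ ¬p3)) ∨ p4 ∨ ¬p1   [expand ⊕]
⇔ (¬¬p2 ∧ ¬(p3 ∧ ¬¬p3) ∧ ¬(¬p3 ∧ ¬p3)) ∨ p4 ∨ ¬p1   [De Morgan]
⇔ (p2 ∧ ¬(p3 ∧ ¬¬p3) ∧ ¬(¬p3 ∧ ¬p3)) ∨ p4 ∨ ¬p1   [double negation]
⇔ (p2 ∧ (¬p3 ∨ ¬¬¬p3) ∧ ¬(¬p3 ∧ ¬p3)) ∨ p4 ∨ ¬p1   [De Morgan]
⇔ (p2 ∧ (¬p3 ∨ ¬p3) ∧ ¬(¬p3 ∧ ¬p3)) ∨ p4 ∨ ¬p1   [double negation]
⇔ (p2 ∧ (¬p3 ∨ ¬p3) ∧ (¬¬p3 ∨ ¬¬p3)) ∨ p4 ∨ ¬p1   [De Morgan]
⇔ (p2 ∧ (¬p3 ∨ ¬p3) ∧ (p3 ∨ ¬¬p3)) ∨ p4 ∨ ¬p1   [double negation]
⇔ (p2 ∧ (¬p3 ∨ ¬p3) ∧ (p3 ∨ p3)) ∨ p4 ∨ ¬p1   [double negation]
⇔ (p2 ∧ ¬p3 ∧ p3) ∨ (p2 ∧ ¬p3 ∧ p3) ∨ (p2 ∧ ¬p3 ∧ p3) ∨ (p2 ∧ ¬p3 ∧ p3) ∨ p4 ∨ ¬p1   [distribute ∧ over ∨]
⇔ p4 ∨ ¬p1   [simplify]

p4 ∨ ¬p1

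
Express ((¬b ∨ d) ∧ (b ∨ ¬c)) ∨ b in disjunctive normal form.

(¬b ∧ ¬c) ∨ (d ∧ ¬c) ∨ b

((¬b ∨ d) ∧ (b ∨ ¬c)) ∨ b
⇔ (¬b ∧ b) ∨ (¬b ∧ ¬c) ∨ (d ∧ b) ∨ (d ∧ ¬c) ∨ b   [distribute ∧ over ∨]
⇔ (¬b ∧ ¬c) ∨ (d ∧ ¬c) ∨ b   [simplify]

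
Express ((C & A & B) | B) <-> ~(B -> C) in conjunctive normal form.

~B | ~C

((C & A & B) | B) <-> ~(B -> C)
= (((C & A & B) | B) -> ~(B -> C)) & (~(B -> C) -> ((C & A & B) | B))   [eliminate <->]
= (~((C & A & B) | B) | ~(B -> C)) & (~(B -> C) -> ((C & A & B) | B))   [eliminate ->]
= (~((C & A & B) | B) | ~(~B | C)) & (~(B -> C) -> ((C & A & B) | B))   [eliminate ->]
= (~((C & A & B) | B) | ~(~B | C)) & (~~(B -> C) | (C & A & B) | B)   [eliminate ->]
= (~((C & A & B) | B) | ~(~B | C)) & (~~(~B | C) | (C & A & B) | B)   [eliminate ->]
= ((~(C & A & B) & ~B) | ~(~B | C)) & (~~(~B | C) | (C & A & B) | B)   [De Morgan]
= (((~C | ~A | ~B) & ~B) | ~(~B | C)) & (~~(~B | C) | (C & A & B) | B)   [De Morgan]
= (((~C | ~A | ~B) & ~B) | (~~B & ~C)) & (~~(~B | C) | (C & A & B) | B)   [De Morgan]
= (((~C | ~A | ~B) & ~B) | (B & ~C)) & (~~(~B | C) | (C & A & B) | B)   [double negation]
= (((~C | ~A | ~B) & ~B) | (B & ~C)) & (~B | C | (C & A & B) | B)   [double negation]
= (~C | ~A | ~B | B) & (~C | ~A | ~B | ~C) & (~B | B) & (~B | ~C) & (~B | C | C | B) & (~B | C | A | B) & (~B | C | B | B)   [distribute | over &]
= ~B | ~C   [simplify]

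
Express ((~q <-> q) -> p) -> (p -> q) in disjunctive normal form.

((~q <-> q) -> p) -> (p -> q)
≡ ~((~q <-> q) -> p) | (p -> q)   [eliminate ->]
≡ ~(~(~q <-> q) | p) | (p -> q)   [eliminate ->]
≡ ~(~((~q -> q) & (q -> ~q)) | p) | (p -> q)   [eliminate <->]
≡ ~(~((~~q | q) & (q -> ~q)) | p) | (p -> q)   [eliminate ->]
≡ ~(~((~~q | q) & (~q | ~q)) | p) | (p -> q)   [eliminate ->]
≡ ~(~((~~q | q) & (~q | ~q)) | p) | ~p | q   [eliminate ->]
≡ (~~((~~q | q) & (~q | ~q)) & ~p) | ~p | q   [De Morgan]
≡ ((~~q | q) & (~q | ~q) & ~p) | ~p | q   [double negation]
≡ ((q | q) & (~q | ~q) & ~p) | ~p | q   [double negation]
≡ (q & ~q & ~p) | (q & ~q & ~p) | (q & ~q & ~p) | (q & ~q & ~p) | ~p | q   [distribute & over |]
≡ ~p | q   [simplify]

~p | q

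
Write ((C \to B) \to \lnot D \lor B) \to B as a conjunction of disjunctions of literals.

(\lnot C \lor B) \land (D \lor B)

((C \to B) \to \lnot D \lor B) \to B
= \lnot ((C \to B) \to \lnot D \lor B) \lor B   [eliminate \to]
= \lnot (\lnot (C \to B) \lor \lnot D \lor B) \lor B   [eliminate \to]
= \lnot (\lnot (\lnot C \lor B) \lor \lnot D \lor B) \lor B   [eliminate \to]
= \lnot \lnot (\lnot C \lor B) \land \lnot \lnot D \land \lnot B \lor B   [De Morgan]
= (\lnot C \lor B) \land \lnot \lnot D \land \lnot B \lor B   [double negation]
= (\lnot C \lor B) \land D \land \lnot B \lor B   [double negation]
= (\lnot C \lor B \lor B) \land (D \lor B) \land (\lnot B \lor B)   [distribute \lor over \land]
= (\lnot C \lor B) \land (D \lor B)   [simplify]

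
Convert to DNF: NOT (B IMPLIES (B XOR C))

B AND C

NOT (B IMPLIES (B XOR C))
= NOT (NOT B OR (B XOR C))   — eliminate IMPLIES
= NOT (NOT B OR (B AND NOT C) OR (NOT B AND C))   — expand XOR
= NOT NOT B AND NOT (B AND NOT C) AND NOT (NOT B AND C)   — De Morgan
= B AND NOT (B AND NOT C) AND NOT (NOT B AND C)   — double negation
= B AND (NOT B OR NOT NOT C) AND NOT (NOT B AND C)   — De Morgan
= B AND (NOT B OR C) AND NOT (NOT B AND C)   — double negation
= B AND (NOT B OR C) AND (NOT NOT B OR NOT C)   — De Morgan
= B AND (NOT B OR C) AND (B OR NOT C)   — double negation
= (B AND NOT B AND B) OR (B AND NOT B AND NOT C) OR (B AND C AND B) OR (B AND C AND NOT C)   — distribute AND over OR
= B AND C   — simplify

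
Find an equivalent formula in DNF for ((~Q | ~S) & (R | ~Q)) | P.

((~Q | ~S) & (R | ~Q)) | P
= (~Q & R) | (~Q & ~Q) | (~S & R) | (~S & ~Q) | P   — distribute & over |
= ~Q | (~S & R) | P   — simplify

~Q | (~S & R) | P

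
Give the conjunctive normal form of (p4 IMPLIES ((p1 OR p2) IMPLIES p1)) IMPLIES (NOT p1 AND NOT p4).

(p1 OR p2 OR NOT p4) AND NOT p1

(p4 IMPLIES ((p1 OR p2) IMPLIES p1)) IMPLIES (NOT p1 AND NOT p4)
≡ NOT (p4 IMPLIES ((p1 OR p2) IMPLIES p1)) OR (NOT p1 AND NOT p4)   (eliminate IMPLIES)
≡ NOT (NOT p4 OR ((p1 OR p2) IMPLIES p1)) OR (NOT p1 AND NOT p4)   (eliminate IMPLIES)
≡ NOT (NOT p4 OR NOT (p1 OR p2) OR p1) OR (NOT p1 AND NOT p4)   (eliminate IMPLIES)
≡ (NOT NOT p4 AND NOT NOT (p1 OR p2) AND NOT p1) OR (NOT p1 AND NOT p4)   (De Morgan)
≡ (p4 AND NOT NOT (p1 OR p2) AND NOT p1) OR (NOT p1 AND NOT p4)   (double negation)
≡ (p4 AND (p1 OR p2) AND NOT p1) OR (NOT p1 AND NOT p4)   (double negation)
≡ (p4 OR NOT p1) AND (p4 OR NOT p4) AND (p1 OR p2 OR NOT p1) AND (p1 OR p2 OR NOT p4) AND (NOT p1 OR NOT p1) AND (NOT p1 OR NOT p4)   (distribute OR over AND)
≡ (p1 OR p2 OR NOT p4) AND NOT p1   (simplify)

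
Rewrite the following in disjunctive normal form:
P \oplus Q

(P \land \lnot Q) \lor (\lnot P \land Q)

P \oplus Q
= (P \land \lnot Q) \lor (\lnot P \land Q)   — expand \oplus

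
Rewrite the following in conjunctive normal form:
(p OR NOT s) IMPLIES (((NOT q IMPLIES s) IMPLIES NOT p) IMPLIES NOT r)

(p OR NOT s) IMPLIES (((NOT q IMPLIES s) IMPLIES NOT p) IMPLIES NOT r)
= NOT (p OR NOT s) OR (((NOT q IMPLIES s) IMPLIES NOT p) IMPLIES NOT r)
= NOT (p OR NOT s) OR NOT ((NOT q IMPLIES s) IMPLIES NOT p) OR NOT r
= NOT (p OR NOT s) OR NOT (NOT (NOT q IMPLIES s) OR NOT p) OR NOT r
= NOT (p OR NOT s) OR NOT (NOT (NOT NOT q OR s) OR NOT p) OR NOT r
= (NOT p AND NOT NOT s) OR NOT (NOT (NOT NOT q OR s) OR NOT p) OR NOT r
= (NOT p AND s) OR NOT (NOT (NOT NOT q OR s) OR NOT p) OR NOT r
= (NOT p AND s) OR (NOT NOT (NOT NOT q OR s) AND NOT NOT p) OR NOT r
= (NOT p AND s) OR ((NOT NOT q OR s) AND NOT NOT p) OR NOT r
= (NOT p AND s) OR ((q OR s) AND NOT NOT p) OR NOT r
= (NOT p AND s) OR ((q OR s) AND p) OR NOT r
= (NOT p OR q OR s OR NOT r) AND (NOT p OR p OR NOT r) AND (s OR q OR s OR NOT r) AND (s OR p OR NOT r)
= (s OR q OR NOT r) AND (s OR p OR NOT r)

(s OR q OR NOT r) AND (s OR p OR NOT r)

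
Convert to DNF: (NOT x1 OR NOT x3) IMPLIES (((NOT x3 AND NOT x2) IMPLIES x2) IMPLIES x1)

(NOT x1 OR NOT x3) IMPLIES (((NOT x3 AND NOT x2) IMPLIES x2) IMPLIES x1)
≡ NOT (NOT x1 OR NOT x3) OR (((NOT x3 AND NOT x2) IMPLIES x2) IMPLIES x1)   (eliminate IMPLIES)
≡ NOT (NOT x1 OR NOT x3) OR NOT ((NOT x3 AND NOT x2) IMPLIES x2) OR x1   (eliminate IMPLIES)
≡ NOT (NOT x1 OR NOT x3) OR NOT (NOT (NOT x3 AND NOT x2) OR x2) OR x1   (eliminate IMPLIES)
≡ (NOT NOT x1 AND NOT NOT x3) OR NOT (NOT (NOT x3 AND NOT x2) OR x2) OR x1   (De Morgan)
≡ (x1 AND NOT NOT x3) OR NOT (NOT (NOT x3 AND NOT x2) OR x2) OR x1   (double negation)
≡ (x1 AND x3) OR NOT (NOT (NOT x3 AND NOT x2) OR x2) OR x1   (double negation)
≡ (x1 AND x3) OR (NOT NOT (NOT x3 AND NOT x2) AND NOT x2) OR x1   (De Morgan)
≡ (x1 AND x3) OR (NOT x3 AND NOT x2 AND NOT x2) OR x1   (double negation)
≡ (NOT x3 AND NOT x2) OR x1   (simplify)

(NOT x3 AND NOT x2) OR x1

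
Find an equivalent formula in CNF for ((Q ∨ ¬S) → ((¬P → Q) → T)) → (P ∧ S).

((Q ∨ ¬S) → ((¬P → Q) → T)) → (P ∧ S)
= ¬((Q ∨ ¬S) → ((¬P → Q) → T)) ∨ (P ∧ S)   (eliminate →)
= ¬(¬(Q ∨ ¬S) ∨ ((¬P → Q) → T)) ∨ (P ∧ S)   (eliminate →)
= ¬(¬(Q ∨ ¬S) ∨ ¬(¬P → Q) ∨ T) ∨ (P ∧ S)   (eliminate →)
= ¬(¬(Q ∨ ¬S) ∨ ¬(¬¬P ∨ Q) ∨ T) ∨ (P ∧ S)   (eliminate →)
= (¬¬(Q ∨ ¬S) ∧ ¬¬(¬¬P ∨ Q) ∧ ¬T) ∨ (P ∧ S)   (De Morgan)
= ((Q ∨ ¬S) ∧ ¬¬(¬¬P ∨ Q) ∧ ¬T) ∨ (P ∧ S)   (double negation)
= ((Q ∨ ¬S) ∧ (¬¬P ∨ Q) ∧ ¬T) ∨ (P ∧ S)   (double negation)
= ((Q ∨ ¬S) ∧ (P ∨ Q) ∧ ¬T) ∨ (P ∧ S)   (double negation)
= (Q ∨ ¬S ∨ P) ∧ (Q ∨ ¬S ∨ S) ∧ (P ∨ Q ∨ P) ∧ (P ∨ Q ∨ S) ∧ (¬T ∨ P) ∧ (¬T ∨ S)   (distribute ∨ over ∧)
= (P ∨ Q) ∧ (¬T ∨ P) ∧ (¬T ∨ S)   (simplify)

(P ∨ Q) ∧ (¬T ∨ P) ∧ (¬T ∨ S)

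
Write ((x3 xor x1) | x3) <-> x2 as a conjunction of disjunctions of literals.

((x3 xor x1) | x3) <-> x2
≡ (((x3 xor x1) | x3) -> x2) & (x2 -> ((x3 xor x1) | x3))   — eliminate <->
≡ (~((x3 xor x1) | x3) | x2) & (x2 -> ((x3 xor x1) | x3))   — eliminate ->
≡ (~(((x3 | x1) & ~(x3 & x1)) | x3) | x2) & (x2 -> ((x3 xor x1) | x3))   — expand xor
≡ (~(((x3 | x1) & ~(x3 & x1)) | x3) | x2) & (~x2 | (x3 xor x1) | x3)   — eliminate ->
≡ (~(((x3 | x1) & ~(x3 & x1)) | x3) | x2) & (~x2 | ((x3 | x1) & ~(x3 & x1)) | x3)   — expand xor
≡ ((~((x3 | x1) & ~(x3 & x1)) & ~x3) | x2) & (~x2 | ((x3 | x1) & ~(x3 & x1)) | x3)   — De Morgan
≡ (((~(x3 | x1) | ~~(x3 & x1)) & ~x3) | x2) & (~x2 | ((x3 | x1) & ~(x3 & x1)) | x3)   — De Morgan
≡ ((((~x3 & ~x1) | ~~(x3 & x1)) & ~x3) | x2) & (~x2 | ((x3 | x1) & ~(x3 & x1)) | x3)   — De Morgan
≡ ((((~x3 & ~x1) | (x3 & x1)) & ~x3) | x2) & (~x2 | ((x3 | x1) & ~(x3 & x1)) | x3)   — double negation
≡ ((((~x3 & ~x1) | (x3 & x1)) & ~x3) | x2) & (~x2 | ((x3 | x1) & (~x3 | ~x1)) | x3)   — De Morgan
≡ (~x3 | x3 | x2) & (~x3 | x1 | x2) & (~x1 | x3 | x2) & (~x1 | x1 | x2) & (~x3 | x2) & (~x2 | x3 | x1 | x3) & (~x2 | ~x3 | ~x1 | x3)   — distribute | over &
≡ (~x1 | x3 | x2) & (~x3 | x2) & (~x2 | x3 | x1)   — simplify

(~x1 | x3 | x2) & (~x3 | x2) & (~x2 | x3 | x1)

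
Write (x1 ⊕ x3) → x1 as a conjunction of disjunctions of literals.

¬x3 ∨ x1

(x1 ⊕ x3) → x1
= ¬(x1 ⊕ x3) ∨ x1   [eliminate →]
= ¬((x1 ∨ x3) ∧ ¬(x1 ∧ x3)) ∨ x1   [expand ⊕]
= ¬(x1 ∨ x3) ∨ ¬¬(x1 ∧ x3) ∨ x1   [De Morgan]
= (¬x1 ∧ ¬x3) ∨ ¬¬(x1 ∧ x3) ∨ x1   [De Morgan]
= (¬x1 ∧ ¬x3) ∨ (x1 ∧ x3) ∨ x1   [double negation]
= (¬x1 ∨ x1 ∨ x1) ∧ (¬x1 ∨ x3 ∨ x1) ∧ (¬x3 ∨ x1 ∨ x1) ∧ (¬x3 ∨ x3 ∨ x1)   [distribute ∨ over ∧]
= ¬x3 ∨ x1   [simplify]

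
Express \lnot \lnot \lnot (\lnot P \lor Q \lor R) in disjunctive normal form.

\lnot \lnot \lnot (\lnot P \lor Q \lor R)
⇔ \lnot (\lnot P \lor Q \lor R)   — double negation
⇔ \lnot \lnot P \land \lnot Q \land \lnot R   — De Morgan
⇔ P \land \lnot Q \land \lnot R   — double negation

P \land \lnot Q \land \lnot R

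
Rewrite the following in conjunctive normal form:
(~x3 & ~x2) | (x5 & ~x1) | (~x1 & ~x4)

(~x3 | x5 | ~x4) & (~x3 | ~x1) & (~x2 | x5 | ~x4) & (~x2 | ~x1)

(~x3 & ~x2) | (x5 & ~x1) | (~x1 & ~x4)
= (~x3 | x5 | ~x1) & (~x3 | x5 | ~x4) & (~x3 | ~x1 | ~x1) & (~x3 | ~x1 | ~x4) & (~x2 | x5 | ~x1) & (~x2 | x5 | ~x4) & (~x2 | ~x1 | ~x1) & (~x2 | ~x1 | ~x4)
= (~x3 | x5 | ~x4) & (~x3 | ~x1) & (~x2 | x5 | ~x4) & (~x2 | ~x1)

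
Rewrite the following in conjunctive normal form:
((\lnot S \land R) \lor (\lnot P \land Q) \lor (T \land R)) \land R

(\lnot S \lor \lnot P \lor T) \land (\lnot S \lor Q \lor T) \land R

((\lnot S \land R) \lor (\lnot P \land Q) \lor (T \land R)) \land R
⇔ (\lnot S \lor \lnot P \lor T) \land (\lnot S \lor \lnot P \lor R) \land (\lnot S \lor Q \lor T) \land (\lnot S \lor Q \lor R) \land (R \lor \lnot P \lor T) \land (R \lor \lnot P \lor R) \land (R \lor Q \lor T) \land (R \lor Q \lor R) \land R   [distribute \lor over \land]
⇔ (\lnot S \lor \lnot P \lor T) \land (\lnot S \lor Q \lor T) \land R   [simplify]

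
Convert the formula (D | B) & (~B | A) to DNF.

(D & ~B) | (D & A) | (B & A)

(D | B) & (~B | A)
⇔ (D & ~B) | (D & A) | (B & ~B) | (B & A)   [distribute & over |]
⇔ (D & ~B) | (D & A) | (B & A)   [simplify]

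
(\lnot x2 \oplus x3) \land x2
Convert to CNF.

(\lnot x2 \lor x3) \land x2

(\lnot x2 \oplus x3) \land x2
≡ (\lnot x2 \lor x3) \land \lnot (\lnot x2 \land x3) \land x2   [expand \oplus]
≡ (\lnot x2 \lor x3) \land (\lnot \lnot x2 \lor \lnot x3) \land x2   [De Morgan]
≡ (\lnot x2 \lor x3) \land (x2 \lor \lnot x3) \land x2   [double negation]
≡ (\lnot x2 \lor x3) \land x2   [simplify]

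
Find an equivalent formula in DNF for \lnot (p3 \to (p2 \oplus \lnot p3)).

p3 \land \lnot p2

\lnot (p3 \to (p2 \oplus \lnot p3))
⇔ \lnot (\lnot p3 \lor (p2 \oplus \lnot p3))   [eliminate \to]
⇔ \lnot (\lnot p3 \lor (p2 \land \lnot \lnot p3) \lor (\lnot p2 \land \lnot p3))   [expand \oplus]
⇔ \lnot \lnot p3 \land \lnot (p2 \land \lnot \lnot p3) \land \lnot (\lnot p2 \land \lnot p3)   [De Morgan]
⇔ p3 \land \lnot (p2 \land \lnot \lnot p3) \land \lnot (\lnot p2 \land \lnot p3)   [double negation]
⇔ p3 \land (\lnot p2 \lor \lnot \lnot \lnot p3) \land \lnot (\lnot p2 \land \lnot p3)   [De Morgan]
⇔ p3 \land (\lnot p2 \lor \lnot p3) \land \lnot (\lnot p2 \land \lnot p3)   [double negation]
⇔ p3 \land (\lnot p2 \lor \lnot p3) \land (\lnot \lnot p2 \lor \lnot \lnot p3)   [De Morgan]
⇔ p3 \land (\lnot p2 \lor \lnot p3) \land (p2 \lor \lnot \lnot p3)   [double negation]
⇔ p3 \land (\lnot p2 \lor \lnot p3) \land (p2 \lor p3)   [double negation]
⇔ (p3 \land \lnot p2 \land p2) \lor (p3 \land \lnot p2 \land p3) \lor (p3 \land \lnot p3 \land p2) \lor (p3 \land \lnot p3 \land p3)   [distribute \land over \lor]
⇔ p3 \land \lnot p2   [simplify]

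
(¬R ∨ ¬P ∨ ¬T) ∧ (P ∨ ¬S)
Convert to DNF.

(¬R ∨ ¬P ∨ ¬T) ∧ (P ∨ ¬S)
≡ ¬R ∧ P ∨ ¬R ∧ ¬S ∨ ¬P ∧ P ∨ ¬P ∧ ¬S ∨ ¬T ∧ P ∨ ¬T ∧ ¬S
≡ ¬R ∧ P ∨ ¬R ∧ ¬S ∨ ¬P ∧ ¬S ∨ ¬T ∧ P ∨ ¬T ∧ ¬S

¬R ∧ P ∨ ¬R ∧ ¬S ∨ ¬P ∧ ¬S ∨ ¬T ∧ P ∨ ¬T ∧ ¬S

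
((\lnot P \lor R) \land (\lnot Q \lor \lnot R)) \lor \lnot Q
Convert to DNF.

(\lnot P \land \lnot R) \lor \lnot Q

((\lnot P \lor R) \land (\lnot Q \lor \lnot R)) \lor \lnot Q
≡ (\lnot P \land \lnot Q) \lor (\lnot P \land \lnot R) \lor (R \land \lnot Q) \lor (R \land \lnot R) \lor \lnot Q   [distribute \land over \lor]
≡ (\lnot P \land \lnot R) \lor \lnot Q   [simplify]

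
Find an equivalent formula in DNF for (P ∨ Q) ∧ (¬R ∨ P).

(P ∨ Q) ∧ (¬R ∨ P)
= (P ∧ ¬R) ∨ (P ∧ P) ∨ (Q ∧ ¬R) ∨ (Q ∧ P)   [distribute ∧ over ∨]
= P ∨ (Q ∧ ¬R)   [simplify]

P ∨ (Q ∧ ¬R)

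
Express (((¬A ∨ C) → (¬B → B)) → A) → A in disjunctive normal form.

(((¬A ∨ C) → (¬B → B)) → A) → A
= ¬(((¬A ∨ C) → (¬B → B)) → A) ∨ A   [eliminate →]
= ¬(¬((¬A ∨ C) → (¬B → B)) ∨ A) ∨ A   [eliminate →]
= ¬(¬(¬(¬A ∨ C) ∨ (¬B → B)) ∨ A) ∨ A   [eliminate →]
= ¬(¬(¬(¬A ∨ C) ∨ ¬¬B ∨ B) ∨ A) ∨ A   [eliminate →]
= (¬¬(¬(¬A ∨ C) ∨ ¬¬B ∨ B) ∧ ¬A) ∨ A   [De Morgan]
= ((¬(¬A ∨ C) ∨ ¬¬B ∨ B) ∧ ¬A) ∨ A   [double negation]
= (((¬¬A ∧ ¬C) ∨ ¬¬B ∨ B) ∧ ¬A) ∨ A   [De Morgan]
= (((A ∧ ¬C) ∨ ¬¬B ∨ B) ∧ ¬A) ∨ A   [double negation]
= (((A ∧ ¬C) ∨ B ∨ B) ∧ ¬A) ∨ A   [double negation]
= (A ∧ ¬C ∧ ¬A) ∨ (B ∧ ¬A) ∨ (B ∧ ¬A) ∨ A   [distribute ∧ over ∨]
= (B ∧ ¬A) ∨ A   [simplify]

(B ∧ ¬A) ∨ A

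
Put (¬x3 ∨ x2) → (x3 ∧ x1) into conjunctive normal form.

(¬x3 ∨ x2) → (x3 ∧ x1)
= ¬(¬x3 ∨ x2) ∨ (x3 ∧ x1)   [eliminate →]
= (¬¬x3 ∧ ¬x2) ∨ (x3 ∧ x1)   [De Morgan]
= (x3 ∧ ¬x2) ∨ (x3 ∧ x1)   [double negation]
= (x3 ∨ x3) ∧ (x3 ∨ x1) ∧ (¬x2 ∨ x3) ∧ (¬x2 ∨ x1)   [distribute ∨ over ∧]
= x3 ∧ (¬x2 ∨ x1)   [simplify]

x3 ∧ (¬x2 ∨ x1)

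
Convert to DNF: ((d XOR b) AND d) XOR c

(d AND NOT b AND NOT c) OR (b AND d AND c) OR (NOT d AND c)

((d XOR b) AND d) XOR c
≡ ((d XOR b) AND d AND NOT c) OR (NOT ((d XOR b) AND d) AND c)   [expand XOR]
≡ (((d AND NOT b) OR (NOT d AND b)) AND d AND NOT c) OR (NOT ((d XOR b) AND d) AND c)   [expand XOR]
≡ (((d AND NOT b) OR (NOT d AND b)) AND d AND NOT c) OR (NOT (((d AND NOT b) OR (NOT d AND b)) AND d) AND c)   [expand XOR]
≡ (((d AND NOT b) OR (NOT d AND b)) AND d AND NOT c) OR ((NOT ((d AND NOT b) OR (NOT d AND b)) OR NOT d) AND c)   [De Morgan]
≡ (((d AND NOT b) OR (NOT d AND b)) AND d AND NOT c) OR (((NOT (d AND NOT b) AND NOT (NOT d AND b)) OR NOT d) AND c)   [De Morgan]
≡ (((d AND NOT b) OR (NOT d AND b)) AND d AND NOT c) OR ((((NOT d OR NOT NOT b) AND NOT (NOT d AND b)) OR NOT d) AND c)   [De Morgan]
≡ (((d AND NOT b) OR (NOT d AND b)) AND d AND NOT c) OR ((((NOT d OR b) AND NOT (NOT d AND b)) OR NOT d) AND c)   [double negation]
≡ (((d AND NOT b) OR (NOT d AND b)) AND d AND NOT c) OR ((((NOT d OR b) AND (NOT NOT d OR NOT b)) OR NOT d) AND c)   [De Morgan]
≡ (((d AND NOT b) OR (NOT d AND b)) AND d AND NOT c) OR ((((NOT d OR b) AND (d OR NOT b)) OR NOT d) AND c)   [double negation]
≡ (d AND NOT b AND d AND NOT c) OR (NOT d AND b AND d AND NOT c) OR (NOT d AND d AND c) OR (NOT d AND NOT b AND c) OR (b AND d AND c) OR (b AND NOT b AND c) OR (NOT d AND c)   [distribute AND over OR]
≡ (d AND NOT b AND NOT c) OR (b AND d AND c) OR (NOT d AND c)   [simplify]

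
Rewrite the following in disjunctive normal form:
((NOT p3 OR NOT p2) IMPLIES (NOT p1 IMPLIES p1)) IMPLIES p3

((NOT p3 OR NOT p2) IMPLIES (NOT p1 IMPLIES p1)) IMPLIES p3
= NOT ((NOT p3 OR NOT p2) IMPLIES (NOT p1 IMPLIES p1)) OR p3   — eliminate IMPLIES
= NOT (NOT (NOT p3 OR NOT p2) OR (NOT p1 IMPLIES p1)) OR p3   — eliminate IMPLIES
= NOT (NOT (NOT p3 OR NOT p2) OR NOT NOT p1 OR p1) OR p3   — eliminate IMPLIES
= (NOT NOT (NOT p3 OR NOT p2) AND NOT NOT NOT p1 AND NOT p1) OR p3   — De Morgan
= ((NOT p3 OR NOT p2) AND NOT NOT NOT p1 AND NOT p1) OR p3   — double negation
= ((NOT p3 OR NOT p2) AND NOT p1 AND NOT p1) OR p3   — double negation
= (NOT p3 AND NOT p1 AND NOT p1) OR (NOT p2 AND NOT p1 AND NOT p1) OR p3   — distribute AND over OR
= (NOT p3 AND NOT p1) OR (NOT p2 AND NOT p1) OR p3   — simplify

(NOT p3 AND NOT p1) OR (NOT p2 AND NOT p1) OR p3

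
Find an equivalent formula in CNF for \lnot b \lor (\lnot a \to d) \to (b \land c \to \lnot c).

(\lnot a \lor \lnot b \lor \lnot c) \land (\lnot d \lor \lnot b \lor \lnot c)

\lnot b \lor (\lnot a \to d) \to (b \land c \to \lnot c)
= \lnot (\lnot b \lor (\lnot a \to d)) \lor (b \land c \to \lnot c)   (eliminate \to)
= \lnot (\lnot b \lor \lnot \lnot a \lor d) \lor (b \land c \to \lnot c)   (eliminate \to)
= \lnot (\lnot b \lor \lnot \lnot a \lor d) \lor \lnot (b \land c) \lor \lnot c   (eliminate \to)
= \lnot \lnot b \land \lnot \lnot \lnot a \land \lnot d \lor \lnot (b \land c) \lor \lnot c   (De Morgan)
= b \land \lnot \lnot \lnot a \land \lnot d \lor \lnot (b \land c) \lor \lnot c   (double negation)
= b \land \lnot a \land \lnot d \lor \lnot (b \land c) \lor \lnot c   (double negation)
= b \land \lnot a \land \lnot d \lor \lnot b \lor \lnot c \lor \lnot c   (De Morgan)
= (b \lor \lnot b \lor \lnot c \lor \lnot c) \land (\lnot a \lor \lnot b \lor \lnot c \lor \lnot c) \land (\lnot d \lor \lnot b \lor \lnot c \lor \lnot c)   (distribute \lor over \land)
= (\lnot a \lor \lnot b \lor \lnot c) \land (\lnot d \lor \lnot b \lor \lnot c)   (simplify)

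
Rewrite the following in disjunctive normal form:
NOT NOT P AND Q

NOT NOT P AND Q
≡ P AND Q   [double negation]

P AND Q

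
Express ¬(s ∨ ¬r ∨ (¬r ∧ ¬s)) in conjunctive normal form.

¬(s ∨ ¬r ∨ (¬r ∧ ¬s))
≡ ¬s ∧ ¬¬r ∧ ¬(¬r ∧ ¬s)   — De Morgan
≡ ¬s ∧ r ∧ ¬(¬r ∧ ¬s)   — double negation
≡ ¬s ∧ r ∧ (¬¬r ∨ ¬¬s)   — De Morgan
≡ ¬s ∧ r ∧ (r ∨ ¬¬s)   — double negation
≡ ¬s ∧ r ∧ (r ∨ s)   — double negation
≡ ¬s ∧ r   — simplify

¬s ∧ r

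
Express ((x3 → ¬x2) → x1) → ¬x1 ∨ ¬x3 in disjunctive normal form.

((x3 → ¬x2) → x1) → ¬x1 ∨ ¬x3
≡ ¬((x3 → ¬x2) → x1) ∨ ¬x1 ∨ ¬x3   [eliminate →]
≡ ¬(¬(x3 → ¬x2) ∨ x1) ∨ ¬x1 ∨ ¬x3   [eliminate →]
≡ ¬(¬(¬x3 ∨ ¬x2) ∨ x1) ∨ ¬x1 ∨ ¬x3   [eliminate →]
≡ ¬¬(¬x3 ∨ ¬x2) ∧ ¬x1 ∨ ¬x1 ∨ ¬x3   [De Morgan]
≡ (¬x3 ∨ ¬x2) ∧ ¬x1 ∨ ¬x1 ∨ ¬x3   [double negation]
≡ ¬x3 ∧ ¬x1 ∨ ¬x2 ∧ ¬x1 ∨ ¬x1 ∨ ¬x3   [distribute ∧ over ∨]
≡ ¬x1 ∨ ¬x3   [simplify]

¬x1 ∨ ¬x3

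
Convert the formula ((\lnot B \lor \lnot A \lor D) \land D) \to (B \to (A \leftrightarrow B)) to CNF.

((\lnot B \lor \lnot A \lor D) \land D) \to (B \to (A \leftrightarrow B))
⇔ \lnot ((\lnot B \lor \lnot A \lor D) \land D) \lor (B \to (A \leftrightarrow B))
⇔ \lnot ((\lnot B \lor \lnot A \lor D) \land D) \lor \lnot B \lor (A \leftrightarrow B)
⇔ \lnot ((\lnot B \lor \lnot A \lor D) \land D) \lor \lnot B \lor ((A \to B) \land (B \to A))
⇔ \lnot ((\lnot B \lor \lnot A \lor D) \land D) \lor \lnot B \lor ((\lnot A \lor B) \land (B \to A))
⇔ \lnot ((\lnot B \lor \lnot A \lor D) \land D) \lor \lnot B \lor ((\lnot A \lor B) \land (\lnot B \lor A))
⇔ \lnot (\lnot B \lor \lnot A \lor D) \lor \lnot D \lor \lnot B \lor ((\lnot A \lor B) \land (\lnot B \lor A))
⇔ (\lnot \lnot B \land \lnot \lnot A \land \lnot D) \lor \lnot D \lor \lnot B \lor ((\lnot A \lor B) \land (\lnot B \lor A))
⇔ (B \land \lnot \lnot A \land \lnot D) \lor \lnot D \lor \lnot B \lor ((\lnot A \lor B) \land (\lnot B \lor A))
⇔ (B \land A \land \lnot D) \lor \lnot D \lor \lnot B \lor ((\lnot A \lor B) \land (\lnot B \lor A))
⇔ (B \lor \lnot D \lor \lnot B \lor \lnot A \lor B) \land (B \lor \lnot D \lor \lnot B \lor \lnot B \lor A) \land (A \lor \lnot D \lor \lnot B \lor \lnot A \lor B) \land (A \lor \lnot D \lor \lnot B \lor \lnot B \lor A) \land (\lnot D \lor \lnot D \lor \lnot B \lor \lnot A \lor B) \land (\lnot D \lor \lnot D \lor \lnot B \lor \lnot B \lor A)
⇔ A \lor \lnot D \lor \lnot B

A \lor \lnot D \lor \lnot B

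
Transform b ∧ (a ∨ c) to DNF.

b ∧ (a ∨ c)
= (b ∧ a) ∨ (b ∧ c)   [distribute ∧ over ∨]

(b ∧ a) ∨ (b ∧ c)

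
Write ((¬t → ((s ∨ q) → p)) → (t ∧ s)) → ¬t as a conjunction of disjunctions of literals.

¬t ∨ ¬s

((¬t → ((s ∨ q) → p)) → (t ∧ s)) → ¬t
≡ ¬((¬t → ((s ∨ q) → p)) → (t ∧ s)) ∨ ¬t   [eliminate →]
≡ ¬(¬(¬t → ((s ∨ q) → p)) ∨ (t ∧ s)) ∨ ¬t   [eliminate →]
≡ ¬(¬(¬¬t ∨ ((s ∨ q) → p)) ∨ (t ∧ s)) ∨ ¬t   [eliminate →]
≡ ¬(¬(¬¬t ∨ ¬(s ∨ q) ∨ p) ∨ (t ∧ s)) ∨ ¬t   [eliminate →]
≡ (¬¬(¬¬t ∨ ¬(s ∨ q) ∨ p) ∧ ¬(t ∧ s)) ∨ ¬t   [De Morgan]
≡ ((¬¬t ∨ ¬(s ∨ q) ∨ p) ∧ ¬(t ∧ s)) ∨ ¬t   [double negation]
≡ ((t ∨ ¬(s ∨ q) ∨ p) ∧ ¬(t ∧ s)) ∨ ¬t   [double negation]
≡ ((t ∨ (¬s ∧ ¬q) ∨ p) ∧ ¬(t ∧ s)) ∨ ¬t   [De Morgan]
≡ ((t ∨ (¬s ∧ ¬q) ∨ p) ∧ (¬t ∨ ¬s)) ∨ ¬t   [De Morgan]
≡ (t ∨ ¬s ∨ p ∨ ¬t) ∧ (t ∨ ¬q ∨ p ∨ ¬t) ∧ (¬t ∨ ¬s ∨ ¬t)   [distribute ∨ over ∧]
≡ ¬t ∨ ¬s   [simplify]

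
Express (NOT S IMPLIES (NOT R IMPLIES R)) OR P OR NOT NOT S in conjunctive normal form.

S OR R OR P

(NOT S IMPLIES (NOT R IMPLIES R)) OR P OR NOT NOT S
≡ NOT NOT S OR (NOT R IMPLIES R) OR P OR NOT NOT S   — eliminate IMPLIES
≡ NOT NOT S OR NOT NOT R OR R OR P OR NOT NOT S   — eliminate IMPLIES
≡ S OR NOT NOT R OR R OR P OR NOT NOT S   — double negation
≡ S OR R OR R OR P OR NOT NOT S   — double negation
≡ S OR R OR R OR P OR S   — double negation
≡ S OR R OR P   — simplify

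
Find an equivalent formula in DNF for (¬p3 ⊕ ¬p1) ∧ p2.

(¬p3 ⊕ ¬p1) ∧ p2
≡ ((¬p3 ∧ ¬¬p1) ∨ (¬¬p3 ∧ ¬p1)) ∧ p2   [expand ⊕]
≡ ((¬p3 ∧ p1) ∨ (¬¬p3 ∧ ¬p1)) ∧ p2   [double negation]
≡ ((¬p3 ∧ p1) ∨ (p3 ∧ ¬p1)) ∧ p2   [double negation]
≡ (¬p3 ∧ p1 ∧ p2) ∨ (p3 ∧ ¬p1 ∧ p2)   [distribute ∧ over ∨]

(¬p3 ∧ p1 ∧ p2) ∨ (p3 ∧ ¬p1 ∧ p2)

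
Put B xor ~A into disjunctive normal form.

B xor ~A
= (B & ~~A) | (~B & ~A)   — expand xor
= (B & A) | (~B & ~A)   — double negation

(B & A) | (~B & ~A)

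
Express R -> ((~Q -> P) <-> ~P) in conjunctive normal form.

(~R | ~P) & (~R | P | Q)

R -> ((~Q -> P) <-> ~P)
≡ ~R | ((~Q -> P) <-> ~P)   (eliminate ->)
≡ ~R | (((~Q -> P) -> ~P) & (~P -> (~Q -> P)))   (eliminate <->)
≡ ~R | ((~(~Q -> P) | ~P) & (~P -> (~Q -> P)))   (eliminate ->)
≡ ~R | ((~(~~Q | P) | ~P) & (~P -> (~Q -> P)))   (eliminate ->)
≡ ~R | ((~(~~Q | P) | ~P) & (~~P | (~Q -> P)))   (eliminate ->)
≡ ~R | ((~(~~Q | P) | ~P) & (~~P | ~~Q | P))   (eliminate ->)
≡ ~R | (((~~~Q & ~P) | ~P) & (~~P | ~~Q | P))   (De Morgan)
≡ ~R | (((~Q & ~P) | ~P) & (~~P | ~~Q | P))   (double negation)
≡ ~R | (((~Q & ~P) | ~P) & (P | ~~Q | P))   (double negation)
≡ ~R | (((~Q & ~P) | ~P) & (P | Q | P))   (double negation)
≡ (~R | ~Q | ~P) & (~R | ~P | ~P) & (~R | P | Q | P)   (distribute | over &)
≡ (~R | ~P) & (~R | P | Q)   (simplify)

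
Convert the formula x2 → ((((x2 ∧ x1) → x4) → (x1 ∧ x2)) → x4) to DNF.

¬x2 ∨ ¬x1 ∨ x4

x2 → ((((x2 ∧ x1) → x4) → (x1 ∧ x2)) → x4)
= ¬x2 ∨ ((((x2 ∧ x1) → x4) → (x1 ∧ x2)) → x4)   [eliminate →]
= ¬x2 ∨ ¬(((x2 ∧ x1) → x4) → (x1 ∧ x2)) ∨ x4   [eliminate →]
= ¬x2 ∨ ¬(¬((x2 ∧ x1) → x4) ∨ (x1 ∧ x2)) ∨ x4   [eliminate →]
= ¬x2 ∨ ¬(¬(¬(x2 ∧ x1) ∨ x4) ∨ (x1 ∧ x2)) ∨ x4   [eliminate →]
= ¬x2 ∨ (¬¬(¬(x2 ∧ x1) ∨ x4) ∧ ¬(x1 ∧ x2)) ∨ x4   [De Morgan]
= ¬x2 ∨ ((¬(x2 ∧ x1) ∨ x4) ∧ ¬(x1 ∧ x2)) ∨ x4   [double negation]
= ¬x2 ∨ ((¬x2 ∨ ¬x1 ∨ x4) ∧ ¬(x1 ∧ x2)) ∨ x4   [De Morgan]
= ¬x2 ∨ ((¬x2 ∨ ¬x1 ∨ x4) ∧ (¬x1 ∨ ¬x2)) ∨ x4   [De Morgan]
= ¬x2 ∨ (¬x2 ∧ ¬x1) ∨ (¬x2 ∧ ¬x2) ∨ (¬x1 ∧ ¬x1) ∨ (¬x1 ∧ ¬x2) ∨ (x4 ∧ ¬x1) ∨ (x4 ∧ ¬x2) ∨ x4   [distribute ∧ over ∨]
= ¬x2 ∨ ¬x1 ∨ x4   [simplify]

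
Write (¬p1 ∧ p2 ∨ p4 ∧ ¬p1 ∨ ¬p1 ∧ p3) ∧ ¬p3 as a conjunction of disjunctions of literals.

(¬p1 ∧ p2 ∨ p4 ∧ ¬p1 ∨ ¬p1 ∧ p3) ∧ ¬p3
≡ (¬p1 ∨ p4 ∨ ¬p1) ∧ (¬p1 ∨ p4 ∨ p3) ∧ (¬p1 ∨ ¬p1 ∨ ¬p1) ∧ (¬p1 ∨ ¬p1 ∨ p3) ∧ (p2 ∨ p4 ∨ ¬p1) ∧ (p2 ∨ p4 ∨ p3) ∧ (p2 ∨ ¬p1 ∨ ¬p1) ∧ (p2 ∨ ¬p1 ∨ p3) ∧ ¬p3   [distribute ∨ over ∧]
≡ ¬p1 ∧ (p2 ∨ p4 ∨ p3) ∧ ¬p3   [simplify]

¬p1 ∧ (p2 ∨ p4 ∨ p3) ∧ ¬p3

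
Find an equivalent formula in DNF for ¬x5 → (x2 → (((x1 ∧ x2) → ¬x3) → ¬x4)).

x5 ∨ ¬x2 ∨ (x1 ∧ x2 ∧ x3) ∨ ¬x4

¬x5 → (x2 → (((x1 ∧ x2) → ¬x3) → ¬x4))
≡ ¬¬x5 ∨ (x2 → (((x1 ∧ x2) → ¬x3) → ¬x4))   [eliminate →]
≡ ¬¬x5 ∨ ¬x2 ∨ (((x1 ∧ x2) → ¬x3) → ¬x4)   [eliminate →]
≡ ¬¬x5 ∨ ¬x2 ∨ ¬((x1 ∧ x2) → ¬x3) ∨ ¬x4   [eliminate →]
≡ ¬¬x5 ∨ ¬x2 ∨ ¬(¬(x1 ∧ x2) ∨ ¬x3) ∨ ¬x4   [eliminate →]
≡ x5 ∨ ¬x2 ∨ ¬(¬(x1 ∧ x2) ∨ ¬x3) ∨ ¬x4   [double negation]
≡ x5 ∨ ¬x2 ∨ (¬¬(x1 ∧ x2) ∧ ¬¬x3) ∨ ¬x4   [De Morgan]
≡ x5 ∨ ¬x2 ∨ (x1 ∧ x2 ∧ ¬¬x3) ∨ ¬x4   [double negation]
≡ x5 ∨ ¬x2 ∨ (x1 ∧ x2 ∧ x3) ∨ ¬x4   [double negation]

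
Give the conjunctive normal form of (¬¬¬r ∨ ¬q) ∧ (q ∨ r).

(¬¬¬r ∨ ¬q) ∧ (q ∨ r)
⇔ (¬r ∨ ¬q) ∧ (q ∨ r)   (double negation)

(¬r ∨ ¬q) ∧ (q ∨ r)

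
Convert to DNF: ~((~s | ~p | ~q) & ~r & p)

~((~s | ~p | ~q) & ~r & p)
≡ ~(~s | ~p | ~q) | ~~r | ~p   [De Morgan]
≡ (~~s & ~~p & ~~q) | ~~r | ~p   [De Morgan]
≡ (s & ~~p & ~~q) | ~~r | ~p   [double negation]
≡ (s & p & ~~q) | ~~r | ~p   [double negation]
≡ (s & p & q) | ~~r | ~p   [double negation]
≡ (s & p & q) | r | ~p   [double negation]

(s & p & q) | r | ~p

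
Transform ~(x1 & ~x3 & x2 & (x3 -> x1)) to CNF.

~(x1 & ~x3 & x2 & (x3 -> x1))
⇔ ~(x1 & ~x3 & x2 & (~x3 | x1))   [eliminate ->]
⇔ ~x1 | ~~x3 | ~x2 | ~(~x3 | x1)   [De Morgan]
⇔ ~x1 | x3 | ~x2 | ~(~x3 | x1)   [double negation]
⇔ ~x1 | x3 | ~x2 | (~~x3 & ~x1)   [De Morgan]
⇔ ~x1 | x3 | ~x2 | (x3 & ~x1)   [double negation]
⇔ (~x1 | x3 | ~x2 | x3) & (~x1 | x3 | ~x2 | ~x1)   [distribute | over &]
⇔ ~x1 | x3 | ~x2   [simplify]

~x1 | x3 | ~x2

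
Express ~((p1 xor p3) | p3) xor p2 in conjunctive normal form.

~((p1 xor p3) | p3) xor p2
≡ (~((p1 xor p3) | p3) | p2) & ~(~((p1 xor p3) | p3) & p2)   — expand xor
≡ (~(((p1 | p3) & ~(p1 & p3)) | p3) | p2) & ~(~((p1 xor p3) | p3) & p2)   — expand xor
≡ (~(((p1 | p3) & ~(p1 & p3)) | p3) | p2) & ~(~(((p1 | p3) & ~(p1 & p3)) | p3) & p2)   — expand xor
≡ ((~((p1 | p3) & ~(p1 & p3)) & ~p3) | p2) & ~(~(((p1 | p3) & ~(p1 & p3)) | p3) & p2)   — De Morgan
≡ (((~(p1 | p3) | ~~(p1 & p3)) & ~p3) | p2) & ~(~(((p1 | p3) & ~(p1 & p3)) | p3) & p2)   — De Morgan
≡ ((((~p1 & ~p3) | ~~(p1 & p3)) & ~p3) | p2) & ~(~(((p1 | p3) & ~(p1 & p3)) | p3) & p2)   — De Morgan
≡ ((((~p1 & ~p3) | (p1 & p3)) & ~p3) | p2) & ~(~(((p1 | p3) & ~(p1 & p3)) | p3) & p2)   — double negation
≡ ((((~p1 & ~p3) | (p1 & p3)) & ~p3) | p2) & (~~(((p1 | p3) & ~(p1 & p3)) | p3) | ~p2)   — De Morgan
≡ ((((~p1 & ~p3) | (p1 & p3)) & ~p3) | p2) & (((p1 | p3) & ~(p1 & p3)) | p3 | ~p2)   — double negation
≡ ((((~p1 & ~p3) | (p1 & p3)) & ~p3) | p2) & (((p1 | p3) & (~p1 | ~p3)) | p3 | ~p2)   — De Morgan
≡ (~p1 | p1 | p2) & (~p1 | p3 | p2) & (~p3 | p1 | p2) & (~p3 | p3 | p2) & (~p3 | p2) & (p1 | p3 | p3 | ~p2) & (~p1 | ~p3 | p3 | ~p2)   — distribute | over &
≡ (~p1 | p3 | p2) & (~p3 | p2) & (p1 | p3 | ~p2)   — simplify

(~p1 | p3 | p2) & (~p3 | p2) & (p1 | p3 | ~p2)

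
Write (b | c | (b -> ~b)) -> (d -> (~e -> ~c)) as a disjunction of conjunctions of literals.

~d | e | ~c

(b | c | (b -> ~b)) -> (d -> (~e -> ~c))
= ~(b | c | (b -> ~b)) | (d -> (~e -> ~c))
= ~(b | c | ~b | ~b) | (d -> (~e -> ~c))
= ~(b | c | ~b | ~b) | ~d | (~e -> ~c)
= ~(b | c | ~b | ~b) | ~d | ~~e | ~c
= (~b & ~c & ~~b & ~~b) | ~d | ~~e | ~c
= (~b & ~c & b & ~~b) | ~d | ~~e | ~c
= (~b & ~c & b & b) | ~d | ~~e | ~c
= (~b & ~c & b & b) | ~d | e | ~c
= ~d | e | ~c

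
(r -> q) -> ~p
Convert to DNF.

(r & ~q) | ~p

(r -> q) -> ~p
= ~(r -> q) | ~p   (eliminate ->)
= ~(~r | q) | ~p   (eliminate ->)
= (~~r & ~q) | ~p   (De Morgan)
= (r & ~q) | ~p   (double negation)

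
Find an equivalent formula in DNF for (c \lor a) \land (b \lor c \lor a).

(c \lor a) \land (b \lor c \lor a)
≡ (c \land b) \lor (c \land c) \lor (c \land a) \lor (a \land b) \lor (a \land c) \lor (a \land a)   [distribute \land over \lor]
≡ c \lor a   [simplify]

c \lor a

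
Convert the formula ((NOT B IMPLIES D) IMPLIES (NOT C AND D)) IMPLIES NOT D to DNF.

((NOT B IMPLIES D) IMPLIES (NOT C AND D)) IMPLIES NOT D
⇔ NOT ((NOT B IMPLIES D) IMPLIES (NOT C AND D)) OR NOT D
⇔ NOT (NOT (NOT B IMPLIES D) OR (NOT C AND D)) OR NOT D
⇔ NOT (NOT (NOT NOT B OR D) OR (NOT C AND D)) OR NOT D
⇔ (NOT NOT (NOT NOT B OR D) AND NOT (NOT C AND D)) OR NOT D
⇔ ((NOT NOT B OR D) AND NOT (NOT C AND D)) OR NOT D
⇔ ((B OR D) AND NOT (NOT C AND D)) OR NOT D
⇔ ((B OR D) AND (NOT NOT C OR NOT D)) OR NOT D
⇔ ((B OR D) AND (C OR NOT D)) OR NOT D
⇔ (B AND C) OR (B AND NOT D) OR (D AND C) OR (D AND NOT D) OR NOT D
⇔ (B AND C) OR (D AND C) OR NOT D

(B AND C) OR (D AND C) OR NOT D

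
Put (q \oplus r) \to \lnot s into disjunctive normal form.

(\lnot q \land \lnot r) \lor (r \land q) \lor \lnot s

(q \oplus r) \to \lnot s
= \lnot (q \oplus r) \lor \lnot s   — eliminate \to
= \lnot ((q \land \lnot r) \lor (\lnot q \land r)) \lor \lnot s   — expand \oplus
= (\lnot (q \land \lnot r) \land \lnot (\lnot q \land r)) \lor \lnot s   — De Morgan
= ((\lnot q \lor \lnot \lnot r) \land \lnot (\lnot q \land r)) \lor \lnot s   — De Morgan
= ((\lnot q \lor r) \land \lnot (\lnot q \land r)) \lor \lnot s   — double negation
= ((\lnot q \lor r) \land (\lnot \lnot q \lor \lnot r)) \lor \lnot s   — De Morgan
= ((\lnot q \lor r) \land (q \lor \lnot r)) \lor \lnot s   — double negation
= (\lnot q \land q) \lor (\lnot q \land \lnot r) \lor (r \land q) \lor (r \land \lnot r) \lor \lnot s   — distribute \land over \lor
= (\lnot q \land \lnot r) \lor (r \land q) \lor \lnot s   — simplify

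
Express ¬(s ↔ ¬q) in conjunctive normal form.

(s ∨ ¬q) ∧ (q ∨ ¬s)

¬(s ↔ ¬q)
= ¬((s → ¬q) ∧ (¬q → s))   [eliminate ↔]
= ¬((¬s ∨ ¬q) ∧ (¬q → s))   [eliminate →]
= ¬((¬s ∨ ¬q) ∧ (¬¬q ∨ s))   [eliminate →]
= ¬(¬s ∨ ¬q) ∨ ¬(¬¬q ∨ s)   [De Morgan]
= (¬¬s ∧ ¬¬q) ∨ ¬(¬¬q ∨ s)   [De Morgan]
= (s ∧ ¬¬q) ∨ ¬(¬¬q ∨ s)   [double negation]
= (s ∧ q) ∨ ¬(¬¬q ∨ s)   [double negation]
= (s ∧ q) ∨ (¬¬¬q ∧ ¬s)   [De Morgan]
= (s ∧ q) ∨ (¬q ∧ ¬s)   [double negation]
= (s ∨ ¬q) ∧ (s ∨ ¬s) ∧ (q ∨ ¬q) ∧ (q ∨ ¬s)   [distribute ∨ over ∧]
= (s ∨ ¬q) ∧ (q ∨ ¬s)   [simplify]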